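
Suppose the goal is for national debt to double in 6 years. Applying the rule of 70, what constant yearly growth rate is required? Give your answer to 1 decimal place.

approximately 11.7% per year

70 / 6 ≈ 11.67, so about 11.7% per year.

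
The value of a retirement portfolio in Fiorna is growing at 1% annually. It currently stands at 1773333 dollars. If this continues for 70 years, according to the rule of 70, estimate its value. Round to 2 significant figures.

Doubling time ≈ 70/1 = 70.00 years.
70 years is 70/70.00 ≈ 1.00 doublings, a factor of 2^1.00 ≈ 2.00.
1773333 × 2.00 ≈ 3500000 dollars.

roughly 3500000 dollars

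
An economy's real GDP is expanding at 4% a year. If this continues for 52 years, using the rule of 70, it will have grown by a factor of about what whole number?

70/4 ≈ 17.50 years per doubling.
52 years fits 3 doublings: 2^3 = 8.

around 8 times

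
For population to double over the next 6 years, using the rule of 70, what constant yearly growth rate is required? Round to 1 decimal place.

70 / 6 ≈ 11.67, so about 11.7% per year.

≈ 11.7% per year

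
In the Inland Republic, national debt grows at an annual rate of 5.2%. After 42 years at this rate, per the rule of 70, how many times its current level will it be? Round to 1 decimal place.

Doubles every ≈ 13.46 years (70/5.2).
42 years is 3.12 doublings; 2^3.12 ≈ 8.7×.

roughly 8.7 times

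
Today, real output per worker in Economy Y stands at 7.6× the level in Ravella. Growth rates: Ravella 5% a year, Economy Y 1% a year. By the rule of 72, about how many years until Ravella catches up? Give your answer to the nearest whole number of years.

approximately 53 years

The growth-rate gap is 5% − 1% = 4 percentage points.
So the ratio between them halves every 72/4 ≈ 18.00 years.
A 7.6× gap takes log₂(7.6) ≈ 2.93 halvings to close: 2.93 × 18.00 ≈ 53 years.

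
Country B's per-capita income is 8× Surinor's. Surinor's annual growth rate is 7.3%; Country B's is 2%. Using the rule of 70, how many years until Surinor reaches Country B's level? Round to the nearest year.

about 40 years

What matters is the difference: 5.3 pp.
Rule of 70 on the gap: the ratio halves every 70/5.3 ≈ 13.21 years.
An 8× gap closes after 3 halvings: 3 × 13.21 ≈ 40 years.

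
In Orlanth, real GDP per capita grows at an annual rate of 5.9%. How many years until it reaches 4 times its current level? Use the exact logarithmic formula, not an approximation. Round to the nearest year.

24 years

t = ln(4) / ln(1 + 0.059) = 1.3863 / 0.057325 ≈ 24.18.
≈ 24 years.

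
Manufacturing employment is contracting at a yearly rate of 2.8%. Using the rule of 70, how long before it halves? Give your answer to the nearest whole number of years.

Halving time ≈ 70 / 2.8 = 25.00 → 25 years.

≈ 25 years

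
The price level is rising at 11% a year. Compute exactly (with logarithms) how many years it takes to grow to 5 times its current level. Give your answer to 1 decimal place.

t = ln(5) / ln(1 + 0.11) = 1.6094 / 0.104360 ≈ 15.42.

15.4 years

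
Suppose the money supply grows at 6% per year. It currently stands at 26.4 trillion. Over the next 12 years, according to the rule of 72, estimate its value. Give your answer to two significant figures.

It doubles every 72/6 ≈ 12.00 years, so 12 years is 1.00 doublings.
2^1.00 ≈ 2.00; 26.4 × 2.00 ≈ 53 trillion.

≈ 53 trillion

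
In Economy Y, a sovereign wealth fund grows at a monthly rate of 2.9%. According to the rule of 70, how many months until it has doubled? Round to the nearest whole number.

approximately 24 months

70/2.9 ≈ 24.14, so it doubles roughly every 24 months.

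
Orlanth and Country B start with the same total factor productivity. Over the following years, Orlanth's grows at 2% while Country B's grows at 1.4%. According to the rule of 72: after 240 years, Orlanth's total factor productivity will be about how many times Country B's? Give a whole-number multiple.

≈ 4 times

Only the 0.6-point difference matters.
72/0.6 ≈ 120.00 years per doubling of the ratio; 240 years gives 2.00 doublings, so ≈ 4×.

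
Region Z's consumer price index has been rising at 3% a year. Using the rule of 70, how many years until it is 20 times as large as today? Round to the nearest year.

roughly 101 years

Doubling time ≈ 70/3 = 23.33 years.
Reaching 20× takes log₂(20) ≈ 4.32 doublings.
4.32 × 23.33 ≈ 101 years.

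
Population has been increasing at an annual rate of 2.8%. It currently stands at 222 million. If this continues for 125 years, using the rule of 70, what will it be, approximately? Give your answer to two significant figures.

7100 million

It doubles every 70/2.8 ≈ 25.00 years, so 125 years is 5.00 doublings.
2^5.00 ≈ 32.00; 222 × 32.00 ≈ 7100 million.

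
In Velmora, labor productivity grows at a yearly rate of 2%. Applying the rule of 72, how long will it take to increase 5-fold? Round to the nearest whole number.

Doubling time ≈ 72/2 = 36.00 years.
Reaching 5× takes log₂(5) ≈ 2.32 doublings.
2.32 × 36.00 ≈ 84 years.

approximately 84 years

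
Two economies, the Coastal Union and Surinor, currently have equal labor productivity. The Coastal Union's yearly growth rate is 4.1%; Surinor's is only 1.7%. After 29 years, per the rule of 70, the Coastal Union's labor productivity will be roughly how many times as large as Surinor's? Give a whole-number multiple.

around 2 times

Only the 2.4-point difference matters.
70/2.4 ≈ 29.17 years per doubling of the ratio; 29 years gives 0.99 doublings, so ≈ 2×.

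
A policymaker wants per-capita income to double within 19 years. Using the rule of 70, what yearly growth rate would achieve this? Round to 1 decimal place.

70 / 19 ≈ 3.68, so about 3.7% per year.

3.7%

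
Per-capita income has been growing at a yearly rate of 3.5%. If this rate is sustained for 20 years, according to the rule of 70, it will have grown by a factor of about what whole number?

Doubling time ≈ 70/3.5 = 20.00 years.
20/20.00 ≈ 1 doubling, so about 2^1 = 2×.

approximately 2 times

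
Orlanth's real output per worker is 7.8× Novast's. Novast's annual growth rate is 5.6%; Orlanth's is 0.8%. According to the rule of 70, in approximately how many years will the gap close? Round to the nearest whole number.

around 43 years

What matters is the difference: 4.8 pp.
Rule of 70 on the gap: the ratio halves every 70/4.8 ≈ 14.58 years.
A 7.8× gap takes log₂(7.8) ≈ 2.96 halvings to close: 2.96 × 14.58 ≈ 43 years.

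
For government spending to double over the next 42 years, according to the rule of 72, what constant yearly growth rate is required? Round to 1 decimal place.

roughly 1.7%

72 / 42 ≈ 1.71, so about 1.7% per year.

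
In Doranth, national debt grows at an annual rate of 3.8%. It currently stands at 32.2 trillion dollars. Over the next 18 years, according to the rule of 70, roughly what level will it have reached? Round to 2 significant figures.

It doubles every 70/3.8 ≈ 18.42 years, so 18 years is 0.98 doublings.
2^0.98 ≈ 1.97; 32.2 × 1.97 ≈ 63 trillion dollars.

around 63 trillion dollars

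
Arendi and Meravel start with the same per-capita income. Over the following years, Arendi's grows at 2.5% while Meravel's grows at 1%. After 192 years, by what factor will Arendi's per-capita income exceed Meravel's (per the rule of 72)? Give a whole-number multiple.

about 16 times

Arendi pulls ahead at 1.5 pp per year, so the ratio doubles every 72/1.5 ≈ 48.00 years.
In 192 years that's 4.00 doublings: 2^4.00 ≈ 16.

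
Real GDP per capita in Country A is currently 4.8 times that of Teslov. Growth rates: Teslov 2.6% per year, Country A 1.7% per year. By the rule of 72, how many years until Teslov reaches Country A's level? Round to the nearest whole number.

around 181 years

Teslov gains on Country A at 2.6% − 1.7% = 0.9 points a year.
At that relative rate the gap halves every 72/0.9 ≈ 80.00 years.
A 4.8 times gap takes log₂(4.8) ≈ 2.26 halvings to close: 2.26 × 80.00 ≈ 181 years.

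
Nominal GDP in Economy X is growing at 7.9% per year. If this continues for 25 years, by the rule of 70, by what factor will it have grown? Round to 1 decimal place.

Doubling time ≈ 70/7.9 = 8.86 years.
25 years / 8.86 ≈ 2.82 doublings → factor 2^2.82 ≈ 7.1.

7.1 times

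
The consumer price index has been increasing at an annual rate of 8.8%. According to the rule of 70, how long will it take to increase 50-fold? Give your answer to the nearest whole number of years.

Doubling time ≈ 70/8.8 = 7.95 years.
50× is log₂ 50 ≈ 5.64 doublings, so ≈ 5.64 × 7.95 = 45 years.

around 45 years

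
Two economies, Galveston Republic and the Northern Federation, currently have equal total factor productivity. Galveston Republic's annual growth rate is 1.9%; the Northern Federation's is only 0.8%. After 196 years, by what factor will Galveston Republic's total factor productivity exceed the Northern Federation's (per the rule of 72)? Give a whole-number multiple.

≈ 8 times

Rate gap = 1.9% − 0.8% = 1.1 points.
The ratio doubles every 72/1.1 ≈ 65.45 years.
196/65.45 ≈ 2.99 doublings → ratio ≈ 2^2.99 ≈ 8.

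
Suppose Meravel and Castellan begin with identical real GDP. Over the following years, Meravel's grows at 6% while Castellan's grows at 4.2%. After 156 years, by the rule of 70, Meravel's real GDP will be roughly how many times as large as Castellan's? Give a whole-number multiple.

around 16 times

Meravel pulls ahead at 1.8 pp per year, so the ratio doubles every 70/1.8 ≈ 38.89 years.
In 156 years that's 4.01 doublings: 2^4.01 ≈ 16.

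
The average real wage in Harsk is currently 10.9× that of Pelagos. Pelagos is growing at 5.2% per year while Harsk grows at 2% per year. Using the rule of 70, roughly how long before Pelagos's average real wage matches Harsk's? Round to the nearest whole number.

Pelagos gains on Harsk at 5.2% − 2% = 3.2 points a year.
At that relative rate the gap halves every 70/3.2 ≈ 21.88 years.
A 10.9× gap takes log₂(10.9) ≈ 3.45 halvings to close: 3.45 × 21.88 ≈ 75 years.

75 years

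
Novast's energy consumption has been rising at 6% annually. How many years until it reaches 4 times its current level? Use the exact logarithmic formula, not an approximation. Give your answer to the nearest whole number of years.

24 years

t = ln(4) / ln(1 + 0.06) = 1.3863 / 0.058269 ≈ 23.79.
≈ 24 years.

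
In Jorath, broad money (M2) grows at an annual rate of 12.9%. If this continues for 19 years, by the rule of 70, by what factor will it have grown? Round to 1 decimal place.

roughly 11.3 times

Doubles every ≈ 5.43 years (70/12.9).
19 years is 3.50 doublings; 2^3.50 ≈ 11.3×.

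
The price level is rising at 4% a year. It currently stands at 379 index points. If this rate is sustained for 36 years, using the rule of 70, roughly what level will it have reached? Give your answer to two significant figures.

Doubling time ≈ 70/4 = 17.50 years.
36 years is 36/17.50 ≈ 2.06 doublings, a factor of 2^2.06 ≈ 4.17.
379 × 4.17 ≈ 1600 index points.

about 1600 index points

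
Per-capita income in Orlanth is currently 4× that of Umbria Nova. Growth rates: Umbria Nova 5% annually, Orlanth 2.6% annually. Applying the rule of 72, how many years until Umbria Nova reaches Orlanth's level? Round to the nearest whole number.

The growth-rate gap is 5% − 2.6% = 2.4 percentage points.
So the ratio between them halves every 72/2.4 ≈ 30.00 years.
A 4× gap closes after 2 halvings: 2 × 30.00 ≈ 60 years.

approximately 60 years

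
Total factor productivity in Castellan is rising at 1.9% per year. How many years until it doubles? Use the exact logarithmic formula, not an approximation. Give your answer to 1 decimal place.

t = ln(2) / ln(1 + 0.019) = 0.6931 / 0.018822 ≈ 36.82.

36.8 years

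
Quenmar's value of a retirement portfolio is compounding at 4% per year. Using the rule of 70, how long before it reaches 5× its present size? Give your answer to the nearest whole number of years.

around 41 years

At 4% it doubles every 70/4 ≈ 17.50 years.
Reaching 5× takes log₂(5) ≈ 2.32 doublings.
2.32 × 17.50 ≈ 41 years.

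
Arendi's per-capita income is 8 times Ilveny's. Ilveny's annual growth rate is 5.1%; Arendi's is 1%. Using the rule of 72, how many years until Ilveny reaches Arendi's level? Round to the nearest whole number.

Ilveny gains on Arendi at 5.1% − 1% = 4.1 points a year.
At that relative rate the gap halves every 72/4.1 ≈ 17.56 years.
An 8 times gap closes after 3 halvings: 3 × 17.56 ≈ 53 years.

≈ 53 years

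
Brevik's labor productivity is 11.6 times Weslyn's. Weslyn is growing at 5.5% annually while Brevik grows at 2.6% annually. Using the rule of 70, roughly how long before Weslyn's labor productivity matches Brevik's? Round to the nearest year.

What matters is the difference: 2.9 pp.
Rule of 70 on the gap: the ratio halves every 70/2.9 ≈ 24.14 years.
An 11.6 times gap takes log₂(11.6) ≈ 3.54 halvings to close: 3.54 × 24.14 ≈ 85 years.

roughly 85 years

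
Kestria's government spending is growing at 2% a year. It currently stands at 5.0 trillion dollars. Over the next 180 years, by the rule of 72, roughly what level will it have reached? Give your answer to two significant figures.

about 160 trillion dollars

Doubling time ≈ 72/2 = 36.00 years.
180 years is 180/36.00 ≈ 5.00 doublings, a factor of 2^5.00 ≈ 32.00.
5.0 × 32.00 ≈ 160 trillion dollars.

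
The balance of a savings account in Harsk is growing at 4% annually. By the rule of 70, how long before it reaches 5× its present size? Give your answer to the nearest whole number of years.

around 41 years

Doubling time ≈ 70/4 = 17.50 years.
Reaching 5× takes log₂(5) ≈ 2.32 doublings.
2.32 × 17.50 ≈ 41 years.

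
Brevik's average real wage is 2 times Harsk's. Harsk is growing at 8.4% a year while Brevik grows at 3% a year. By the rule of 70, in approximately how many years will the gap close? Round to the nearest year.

roughly 13 years

Harsk gains on Brevik at 8.4% − 3% = 5.4 points a year.
At that relative rate the gap halves every 70/5.4 ≈ 12.96 years.
A 2 times gap closes after 1 halving: 1 × 12.96 ≈ 13 years.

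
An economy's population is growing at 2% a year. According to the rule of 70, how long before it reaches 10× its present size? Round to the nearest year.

Doubling time ≈ 70/2 = 35.00 years.
10× is log₂ 10 ≈ 3.32 doublings, so ≈ 3.32 × 35.00 = 116 years.

about 116 years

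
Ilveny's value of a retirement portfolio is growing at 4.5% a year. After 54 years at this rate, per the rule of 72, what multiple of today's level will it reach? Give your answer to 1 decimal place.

≈ 10.4 times

Doubles every ≈ 16.00 years (72/4.5).
54 years is 3.38 doublings; 2^3.38 ≈ 10.4×.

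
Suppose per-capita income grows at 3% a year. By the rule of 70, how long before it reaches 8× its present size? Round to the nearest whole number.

≈ 70 years

One doubling takes 70/3 = 23.33 years.
Getting to 8× needs 3 doublings: 3 × 23.33 ≈ 70 years.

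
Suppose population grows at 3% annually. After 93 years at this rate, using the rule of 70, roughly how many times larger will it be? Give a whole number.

70/3 ≈ 23.33 years per doubling.
93 years fits 4 doublings: 2^4 = 16.

around 16 times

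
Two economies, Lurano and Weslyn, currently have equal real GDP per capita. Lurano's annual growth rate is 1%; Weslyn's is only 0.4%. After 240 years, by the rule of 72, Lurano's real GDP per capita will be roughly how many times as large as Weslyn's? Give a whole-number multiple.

Rate gap = 1% − 0.4% = 0.6 points.
The ratio doubles every 72/0.6 ≈ 120.00 years.
240/120.00 ≈ 2.00 doublings → ratio ≈ 2^2.00 ≈ 4.

approximately 4 times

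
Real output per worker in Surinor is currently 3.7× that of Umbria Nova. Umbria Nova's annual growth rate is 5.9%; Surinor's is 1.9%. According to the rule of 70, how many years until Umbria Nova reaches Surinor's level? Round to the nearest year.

Umbria Nova gains on Surinor at 5.9% − 1.9% = 4 points a year.
At that relative rate the gap halves every 70/4 ≈ 17.50 years.
A 3.7× gap takes log₂(3.7) ≈ 1.89 halvings to close: 1.89 × 17.50 ≈ 33 years.

33 years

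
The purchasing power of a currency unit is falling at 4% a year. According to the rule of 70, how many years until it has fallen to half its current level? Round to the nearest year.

Halving time ≈ 70 / 4 = 17.50 → 18 years.

around 18 years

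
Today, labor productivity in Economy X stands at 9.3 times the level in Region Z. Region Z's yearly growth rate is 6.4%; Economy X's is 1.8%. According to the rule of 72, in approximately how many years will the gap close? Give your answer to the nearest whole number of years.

What matters is the difference: 4.6 pp.
Rule of 72 on the gap: the ratio halves every 72/4.6 ≈ 15.65 years.
A 9.3 times gap takes log₂(9.3) ≈ 3.22 halvings to close: 3.22 × 15.65 ≈ 50 years.

roughly 50 years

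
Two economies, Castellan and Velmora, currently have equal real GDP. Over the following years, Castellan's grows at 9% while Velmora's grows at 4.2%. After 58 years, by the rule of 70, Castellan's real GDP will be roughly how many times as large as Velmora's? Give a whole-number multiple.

Only the 4.8-point difference matters.
70/4.8 ≈ 14.58 years per doubling of the ratio; 58 years gives 3.98 doublings, so ≈ 16×.

about 16 times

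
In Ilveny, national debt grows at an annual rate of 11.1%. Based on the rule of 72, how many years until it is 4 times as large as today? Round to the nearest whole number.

roughly 13 years

Doubling time ≈ 72/11.1 = 6.49 years.
Getting to 4× needs 2 doublings: 2 × 6.49 ≈ 13 years.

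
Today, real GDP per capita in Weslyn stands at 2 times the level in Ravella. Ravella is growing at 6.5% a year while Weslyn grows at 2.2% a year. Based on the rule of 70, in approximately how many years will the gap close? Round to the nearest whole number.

about 16 years

What matters is the difference: 4.3 pp.
Rule of 70 on the gap: the ratio halves every 70/4.3 ≈ 16.28 years.
A 2 times gap closes after 1 halving: 1 × 16.28 ≈ 16 years.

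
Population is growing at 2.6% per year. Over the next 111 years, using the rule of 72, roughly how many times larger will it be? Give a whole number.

72/2.6 ≈ 27.69 years per doubling.
111 years fits 4 doublings: 2^4 = 16.

about 16 times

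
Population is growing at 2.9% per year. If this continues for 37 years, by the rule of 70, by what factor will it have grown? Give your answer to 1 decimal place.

approximately 2.9 times

Doubling time ≈ 70/2.9 = 24.14 years.
37 years / 24.14 ≈ 1.53 doublings → factor 2^1.53 ≈ 2.9.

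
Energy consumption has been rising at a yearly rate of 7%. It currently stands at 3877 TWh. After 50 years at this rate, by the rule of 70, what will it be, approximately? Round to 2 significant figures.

Doubling time ≈ 70/7 = 10.00 years.
50 years is 50/10.00 ≈ 5.00 doublings, a factor of 2^5.00 ≈ 32.00.
3877 × 32.00 ≈ 120000 TWh.

≈ 120000 TWh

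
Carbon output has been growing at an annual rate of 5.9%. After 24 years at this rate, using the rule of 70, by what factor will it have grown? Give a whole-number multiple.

70/5.9 ≈ 11.86 years per doubling.
24 years fits 2 doublings: 2^2 = 4.

approximately 4 times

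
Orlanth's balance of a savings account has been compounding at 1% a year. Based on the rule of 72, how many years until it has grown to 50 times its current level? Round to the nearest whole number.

One doubling takes 72/1 = 72.00 years.
Reaching 50× takes log₂(50) ≈ 5.64 doublings.
5.64 × 72.00 ≈ 406 years.

≈ 406 years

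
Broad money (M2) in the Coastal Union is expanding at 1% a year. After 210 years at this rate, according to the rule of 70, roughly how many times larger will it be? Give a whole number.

approximately 8 times

70/1 ≈ 70.00 years per doubling.
210 years fits 3 doublings: 2^3 = 8.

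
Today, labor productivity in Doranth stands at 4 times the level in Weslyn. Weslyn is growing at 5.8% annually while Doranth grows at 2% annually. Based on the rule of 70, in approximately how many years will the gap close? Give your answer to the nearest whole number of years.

What matters is the difference: 3.8 pp.
Rule of 70 on the gap: the ratio halves every 70/3.8 ≈ 18.42 years.
A 4 times gap closes after 2 halvings: 2 × 18.42 ≈ 37 years.

37 years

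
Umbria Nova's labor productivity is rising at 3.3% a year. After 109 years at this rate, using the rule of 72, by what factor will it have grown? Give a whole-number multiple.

72/3.3 ≈ 21.82 years per doubling.
109 years fits 5 doublings: 2^5 = 32.

approximately 32 times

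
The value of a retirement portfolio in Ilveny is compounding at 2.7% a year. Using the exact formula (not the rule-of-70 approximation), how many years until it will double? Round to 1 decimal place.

26.0 years

t = ln(2) / ln(1 + 0.027) = 0.6931 / 0.026642 ≈ 26.02.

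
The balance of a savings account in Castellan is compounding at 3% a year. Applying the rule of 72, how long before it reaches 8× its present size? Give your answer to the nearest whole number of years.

At 3% it doubles every 72/3 ≈ 24.00 years.
Getting to 8× needs 3 doublings: 3 × 24.00 ≈ 72 years.

around 72 years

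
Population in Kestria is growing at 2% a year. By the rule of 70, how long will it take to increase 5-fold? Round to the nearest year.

Doubling time ≈ 70/2 = 35.00 years.
5× is log₂ 5 ≈ 2.32 doublings, so ≈ 2.32 × 35.00 = 81 years.

≈ 81 years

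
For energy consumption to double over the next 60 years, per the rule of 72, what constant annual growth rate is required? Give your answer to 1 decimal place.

72 / 60 ≈ 1.20, so about 1.2% annually.

roughly 1.2% annually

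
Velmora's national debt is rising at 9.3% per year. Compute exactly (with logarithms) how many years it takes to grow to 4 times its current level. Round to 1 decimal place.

t = ln(4) / ln(1 + 0.093) = 1.3863 / 0.088926 ≈ 15.59.

15.6 years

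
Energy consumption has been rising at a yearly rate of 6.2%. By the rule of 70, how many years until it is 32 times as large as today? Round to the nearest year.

Doubling time ≈ 70/6.2 = 11.29 years.
Getting to 32× needs 5 doublings: 5 × 11.29 ≈ 56 years.

roughly 56 years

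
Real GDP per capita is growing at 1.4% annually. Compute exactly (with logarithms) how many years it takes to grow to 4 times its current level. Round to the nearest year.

t = ln(4) / ln(1 + 0.014) = 1.3863 / 0.013903 ≈ 99.71.
≈ 100 years.

100 years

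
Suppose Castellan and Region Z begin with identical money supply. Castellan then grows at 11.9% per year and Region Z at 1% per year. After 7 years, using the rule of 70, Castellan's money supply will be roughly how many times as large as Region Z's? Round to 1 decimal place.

Castellan pulls ahead at 10.9 pp per year, so the ratio doubles every 70/10.9 ≈ 6.42 years.
In 7 years that's 1.09 doublings: 2^1.09 ≈ 2.1.

≈ 2.1 times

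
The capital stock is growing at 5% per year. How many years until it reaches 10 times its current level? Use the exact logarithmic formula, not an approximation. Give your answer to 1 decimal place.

47.2 years

t = ln(10) / ln(1 + 0.05) = 2.3026 / 0.048790 ≈ 47.19.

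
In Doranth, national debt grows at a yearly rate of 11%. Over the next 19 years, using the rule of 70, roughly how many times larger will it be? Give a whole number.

At 11% one doubling takes ≈ 6.36 years; 19 years is 3 of them, so ×8.

about 8 times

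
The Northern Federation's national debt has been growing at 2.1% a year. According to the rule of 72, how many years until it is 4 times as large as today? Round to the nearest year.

approximately 69 years

One doubling takes 72/2.1 = 34.29 years.
4× is 2 doublings, so 2 × 34.29 ≈ 69 years.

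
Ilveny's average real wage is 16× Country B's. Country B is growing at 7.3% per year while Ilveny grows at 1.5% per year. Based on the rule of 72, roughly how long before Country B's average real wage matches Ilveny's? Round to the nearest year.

50 years

The growth-rate gap is 7.3% − 1.5% = 5.8 percentage points.
So the ratio between them halves every 72/5.8 ≈ 12.41 years.
A 16× gap closes after 4 halvings: 4 × 12.41 ≈ 50 years.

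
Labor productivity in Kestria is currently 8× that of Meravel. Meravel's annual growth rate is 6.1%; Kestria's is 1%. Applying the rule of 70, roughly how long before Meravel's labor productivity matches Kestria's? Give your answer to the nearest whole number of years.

What matters is the difference: 5.1 pp.
Rule of 70 on the gap: the ratio halves every 70/5.1 ≈ 13.73 years.
An 8× gap closes after 3 halvings: 3 × 13.73 ≈ 41 years.

≈ 41 years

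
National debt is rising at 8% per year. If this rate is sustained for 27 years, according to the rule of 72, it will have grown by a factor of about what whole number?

72/8 ≈ 9.00 years per doubling.
27 years fits 3 doublings: 2^3 = 8.

around 8 times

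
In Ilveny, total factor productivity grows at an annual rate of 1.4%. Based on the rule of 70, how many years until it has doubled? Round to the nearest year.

Doubling time ≈ 70 / 1.4 = 50.00 years.

around 50 years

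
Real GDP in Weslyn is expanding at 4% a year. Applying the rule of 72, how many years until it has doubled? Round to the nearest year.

At 4%, doubling takes about 72/4 = 18.00 years.

about 18 years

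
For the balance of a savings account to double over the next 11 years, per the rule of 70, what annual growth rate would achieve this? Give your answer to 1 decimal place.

about 6.4% annually

70 / 11 ≈ 6.36, so about 6.4% annually.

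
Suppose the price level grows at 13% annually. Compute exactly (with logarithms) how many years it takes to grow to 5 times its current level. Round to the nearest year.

13 years

t = ln(5) / ln(1 + 0.13) = 1.6094 / 0.122218 ≈ 13.17.
≈ 13 years.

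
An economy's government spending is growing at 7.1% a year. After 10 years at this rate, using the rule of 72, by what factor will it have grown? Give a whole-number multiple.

approximately 2 times

At 7.1% one doubling takes ≈ 10.14 years; 10 years is 1 of them, so ×2.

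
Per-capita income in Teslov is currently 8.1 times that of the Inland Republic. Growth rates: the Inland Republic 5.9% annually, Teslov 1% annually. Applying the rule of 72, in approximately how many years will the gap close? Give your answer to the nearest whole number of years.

The growth-rate gap is 5.9% − 1% = 4.9 percentage points.
So the ratio between them halves every 72/4.9 ≈ 14.69 years.
An 8.1 times gap takes log₂(8.1) ≈ 3.02 halvings to close: 3.02 × 14.69 ≈ 44 years.

about 44 years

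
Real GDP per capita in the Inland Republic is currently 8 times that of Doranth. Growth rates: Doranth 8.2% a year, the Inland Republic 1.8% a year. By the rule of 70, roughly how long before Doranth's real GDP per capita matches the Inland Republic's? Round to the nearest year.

about 33 years

What matters is the difference: 6.4 pp.
Rule of 70 on the gap: the ratio halves every 70/6.4 ≈ 10.94 years.
An 8 times gap closes after 3 halvings: 3 × 10.94 ≈ 33 years.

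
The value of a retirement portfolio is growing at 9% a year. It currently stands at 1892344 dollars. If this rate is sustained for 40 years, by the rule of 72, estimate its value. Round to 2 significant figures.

It doubles every 72/9 ≈ 8.00 years, so 40 years is 5.00 doublings.
2^5.00 ≈ 32.00; 1892344 × 32.00 ≈ 61000000 dollars.

roughly 61000000 dollars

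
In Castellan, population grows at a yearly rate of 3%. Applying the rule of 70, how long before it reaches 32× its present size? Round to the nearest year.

about 117 years

One doubling takes 70/3 = 23.33 years.
Getting to 32× needs 5 doublings: 5 × 23.33 ≈ 117 years.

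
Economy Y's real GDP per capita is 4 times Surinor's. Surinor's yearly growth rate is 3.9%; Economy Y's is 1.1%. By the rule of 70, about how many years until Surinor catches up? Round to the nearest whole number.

approximately 50 years

What matters is the difference: 2.8 pp.
Rule of 70 on the gap: the ratio halves every 70/2.8 ≈ 25.00 years.
A 4 times gap closes after 2 halvings: 2 × 25.00 ≈ 50 years.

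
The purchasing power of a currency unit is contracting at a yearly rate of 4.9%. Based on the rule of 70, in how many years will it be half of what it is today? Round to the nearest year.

≈ 14 years

Halving time ≈ 70 / 4.9 = 14.29 → 14 years.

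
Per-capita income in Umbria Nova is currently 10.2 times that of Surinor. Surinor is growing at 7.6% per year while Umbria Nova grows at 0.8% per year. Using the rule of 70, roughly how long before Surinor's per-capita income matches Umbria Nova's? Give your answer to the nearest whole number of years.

Surinor gains on Umbria Nova at 7.6% − 0.8% = 6.8 points a year.
At that relative rate the gap halves every 70/6.8 ≈ 10.29 years.
A 10.2 times gap takes log₂(10.2) ≈ 3.35 halvings to close: 3.35 × 10.29 ≈ 34 years.

34 years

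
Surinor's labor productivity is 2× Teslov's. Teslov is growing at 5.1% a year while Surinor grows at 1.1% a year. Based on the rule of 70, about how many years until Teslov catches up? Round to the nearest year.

roughly 18 years

What matters is the difference: 4 pp.
Rule of 70 on the gap: the ratio halves every 70/4 ≈ 17.50 years.
A 2× gap closes after 1 halving: 1 × 17.50 ≈ 18 years.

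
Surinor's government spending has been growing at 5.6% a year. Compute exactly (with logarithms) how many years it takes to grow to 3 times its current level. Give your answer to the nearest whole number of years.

20 years

t = ln(3) / ln(1 + 0.056) = 1.0986 / 0.054488 ≈ 20.16.
≈ 20 years.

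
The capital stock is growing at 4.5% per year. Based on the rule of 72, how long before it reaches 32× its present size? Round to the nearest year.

At 4.5% it doubles every 72/4.5 ≈ 16.00 years.
32 = 2^5, so 5 doublings → 80 years.

approximately 80 years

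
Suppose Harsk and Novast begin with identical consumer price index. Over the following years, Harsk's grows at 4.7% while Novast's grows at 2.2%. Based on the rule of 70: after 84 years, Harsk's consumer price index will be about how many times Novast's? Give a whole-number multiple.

Only the 2.5-point difference matters.
70/2.5 ≈ 28.00 years per doubling of the ratio; 84 years gives 3.00 doublings, so ≈ 8×.

≈ 8 times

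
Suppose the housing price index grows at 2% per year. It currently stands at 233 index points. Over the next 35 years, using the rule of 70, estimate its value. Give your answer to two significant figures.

around 470 index points

It doubles every 70/2 ≈ 35.00 years, so 35 years is 1.00 doublings.
2^1.00 ≈ 2.00; 233 × 2.00 ≈ 470 index points.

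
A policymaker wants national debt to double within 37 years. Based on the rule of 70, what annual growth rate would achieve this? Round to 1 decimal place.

1.9% annually

70 / 37 ≈ 1.89, so about 1.9% annually.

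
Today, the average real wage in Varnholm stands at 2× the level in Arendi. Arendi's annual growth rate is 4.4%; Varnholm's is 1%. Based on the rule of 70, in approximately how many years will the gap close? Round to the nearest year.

≈ 21 years

Arendi gains on Varnholm at 4.4% − 1% = 3.4 points a year.
At that relative rate the gap halves every 70/3.4 ≈ 20.59 years.
A 2× gap closes after 1 halving: 1 × 20.59 ≈ 21 years.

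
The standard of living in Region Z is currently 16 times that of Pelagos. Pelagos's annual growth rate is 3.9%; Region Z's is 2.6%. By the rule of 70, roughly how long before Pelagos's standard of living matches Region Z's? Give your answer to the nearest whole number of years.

What matters is the difference: 1.3 pp.
Rule of 70 on the gap: the ratio halves every 70/1.3 ≈ 53.85 years.
A 16 times gap closes after 4 halvings: 4 × 53.85 ≈ 215 years.

≈ 215 years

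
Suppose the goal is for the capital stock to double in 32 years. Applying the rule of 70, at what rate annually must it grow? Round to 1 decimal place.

≈ 2.2%

70 / 32 ≈ 2.19, so about 2.2% annually.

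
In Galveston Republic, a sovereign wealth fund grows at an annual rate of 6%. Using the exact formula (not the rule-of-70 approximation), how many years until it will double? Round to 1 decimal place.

t = ln(2) / ln(1 + 0.06) = 0.6931 / 0.058269 ≈ 11.89.

11.9 years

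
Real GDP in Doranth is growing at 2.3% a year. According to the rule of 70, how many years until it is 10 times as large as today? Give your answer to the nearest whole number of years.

≈ 101 years

At 2.3% it doubles every 70/2.3 ≈ 30.43 years.
Reaching 10× takes log₂(10) ≈ 3.32 doublings.
3.32 × 30.43 ≈ 101 years.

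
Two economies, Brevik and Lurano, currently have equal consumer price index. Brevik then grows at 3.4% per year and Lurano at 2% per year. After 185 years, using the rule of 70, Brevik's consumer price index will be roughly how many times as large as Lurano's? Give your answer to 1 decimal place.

about 13.0 times

Brevik pulls ahead at 1.4 pp per year, so the ratio doubles every 70/1.4 ≈ 50.00 years.
In 185 years that's 3.70 doublings: 2^3.70 ≈ 13.0.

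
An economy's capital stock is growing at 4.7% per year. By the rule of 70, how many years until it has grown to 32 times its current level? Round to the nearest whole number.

Doubling time ≈ 70/4.7 = 14.89 years.
32 = 2^5, so 5 doublings → 74 years.

about 74 years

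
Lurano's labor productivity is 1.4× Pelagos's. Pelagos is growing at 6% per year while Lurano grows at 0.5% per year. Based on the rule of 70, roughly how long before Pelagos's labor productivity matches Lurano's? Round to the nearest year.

roughly 6 years

The growth-rate gap is 6% − 0.5% = 5.5 percentage points.
So the ratio between them halves every 70/5.5 ≈ 12.73 years.
A 1.4× gap takes log₂(1.4) ≈ 0.49 halvings to close: 0.49 × 12.73 ≈ 6 years.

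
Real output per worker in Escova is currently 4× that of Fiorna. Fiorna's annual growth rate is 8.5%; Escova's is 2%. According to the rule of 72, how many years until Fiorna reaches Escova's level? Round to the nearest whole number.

What matters is the difference: 6.5 pp.
Rule of 72 on the gap: the ratio halves every 72/6.5 ≈ 11.08 years.
A 4× gap closes after 2 halvings: 2 × 11.08 ≈ 22 years.

approximately 22 years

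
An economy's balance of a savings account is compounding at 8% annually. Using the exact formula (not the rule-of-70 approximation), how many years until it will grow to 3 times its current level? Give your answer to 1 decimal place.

14.3 years

t = ln(3) / ln(1 + 0.08) = 1.0986 / 0.076961 ≈ 14.27.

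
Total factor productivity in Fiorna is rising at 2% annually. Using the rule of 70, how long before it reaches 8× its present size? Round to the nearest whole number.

≈ 105 years

One doubling takes 70/2 = 35.00 years.
8 = 2^3, so 3 doublings → 105 years.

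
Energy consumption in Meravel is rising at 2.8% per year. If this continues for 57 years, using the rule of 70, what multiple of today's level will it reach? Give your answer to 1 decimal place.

approximately 4.9 times

Doubling time ≈ 70/2.8 = 25.00 years.
57 years / 25.00 ≈ 2.28 doublings → factor 2^2.28 ≈ 4.9.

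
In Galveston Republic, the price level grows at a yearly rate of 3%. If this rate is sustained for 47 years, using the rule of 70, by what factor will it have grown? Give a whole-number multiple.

70/3 ≈ 23.33 years per doubling.
47 years fits 2 doublings: 2^2 = 4.

≈ 4 times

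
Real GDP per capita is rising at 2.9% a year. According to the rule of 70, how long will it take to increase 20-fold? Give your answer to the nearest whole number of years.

At 2.9% it doubles every 70/2.9 ≈ 24.14 years.
Reaching 20× takes log₂(20) ≈ 4.32 doublings.
4.32 × 24.14 ≈ 104 years.

about 104 years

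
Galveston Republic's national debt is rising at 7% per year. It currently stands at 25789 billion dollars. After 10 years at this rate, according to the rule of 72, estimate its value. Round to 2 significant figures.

51000 billion dollars

Doubling time ≈ 72/7 = 10.29 years.
10 years is 10/10.29 ≈ 0.97 doublings, a factor of 2^0.97 ≈ 1.96.
25789 × 1.96 ≈ 51000 billion dollars.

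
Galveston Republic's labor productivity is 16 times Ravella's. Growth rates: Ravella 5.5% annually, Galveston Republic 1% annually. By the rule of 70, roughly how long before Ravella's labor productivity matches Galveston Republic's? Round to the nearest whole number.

Ravella gains on Galveston Republic at 5.5% − 1% = 4.5 points a year.
At that relative rate the gap halves every 70/4.5 ≈ 15.56 years.
A 16 times gap closes after 4 halvings: 4 × 15.56 ≈ 62 years.

about 62 years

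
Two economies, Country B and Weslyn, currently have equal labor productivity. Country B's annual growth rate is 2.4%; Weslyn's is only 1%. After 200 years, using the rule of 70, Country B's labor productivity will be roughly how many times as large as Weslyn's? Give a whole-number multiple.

≈ 16 times

Only the 1.4-point difference matters.
70/1.4 ≈ 50.00 years per doubling of the ratio; 200 years gives 4.00 doublings, so ≈ 16×.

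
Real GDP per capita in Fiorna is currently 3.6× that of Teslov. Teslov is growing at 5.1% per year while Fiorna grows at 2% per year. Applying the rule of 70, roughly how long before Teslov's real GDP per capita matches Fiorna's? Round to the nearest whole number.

The growth-rate gap is 5.1% − 2% = 3.1 percentage points.
So the ratio between them halves every 70/3.1 ≈ 22.58 years.
A 3.6× gap takes log₂(3.6) ≈ 1.85 halvings to close: 1.85 × 22.58 ≈ 42 years.

around 42 years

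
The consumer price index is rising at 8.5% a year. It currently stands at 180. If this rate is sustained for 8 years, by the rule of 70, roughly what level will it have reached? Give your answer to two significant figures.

around 350

It doubles every 70/8.5 ≈ 8.24 years, so 8 years is 0.97 doublings.
2^0.97 ≈ 1.96; 180 × 1.96 ≈ 350.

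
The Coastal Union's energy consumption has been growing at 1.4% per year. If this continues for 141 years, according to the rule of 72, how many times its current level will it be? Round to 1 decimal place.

around 6.7 times

Doubles every ≈ 51.43 years (72/1.4).
141 years is 2.74 doublings; 2^2.74 ≈ 6.7×.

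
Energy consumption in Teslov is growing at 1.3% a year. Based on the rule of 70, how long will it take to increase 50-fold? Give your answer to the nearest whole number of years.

approximately 304 years

At 1.3% it doubles every 70/1.3 ≈ 53.85 years.
Reaching 50× takes log₂(50) ≈ 5.64 doublings.
5.64 × 53.85 ≈ 304 years.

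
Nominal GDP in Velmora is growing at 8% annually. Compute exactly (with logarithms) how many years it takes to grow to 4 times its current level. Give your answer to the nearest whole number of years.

18 years

t = ln(4) / ln(1 + 0.08) = 1.3863 / 0.076961 ≈ 18.01.
≈ 18 years.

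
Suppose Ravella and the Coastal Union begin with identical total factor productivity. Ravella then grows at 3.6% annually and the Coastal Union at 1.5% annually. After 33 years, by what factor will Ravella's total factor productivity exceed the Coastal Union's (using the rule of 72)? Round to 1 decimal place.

about 1.9 times

Rate gap = 3.6% − 1.5% = 2.1 points.
The ratio doubles every 72/2.1 ≈ 34.29 years.
33/34.29 ≈ 0.96 doublings → ratio ≈ 2^0.96 ≈ 1.9.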